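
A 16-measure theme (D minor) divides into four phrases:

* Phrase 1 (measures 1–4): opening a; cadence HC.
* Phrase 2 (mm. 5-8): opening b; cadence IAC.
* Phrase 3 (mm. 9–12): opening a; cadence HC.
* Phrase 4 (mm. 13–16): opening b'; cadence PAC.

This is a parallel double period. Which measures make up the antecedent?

In a double period the first pair of phrases (ending imperfect authentic cadence) is the large antecedent and the second pair (ending perfect authentic cadence) is the large consequent; the antecedent is measures 1–8.

measures 1–8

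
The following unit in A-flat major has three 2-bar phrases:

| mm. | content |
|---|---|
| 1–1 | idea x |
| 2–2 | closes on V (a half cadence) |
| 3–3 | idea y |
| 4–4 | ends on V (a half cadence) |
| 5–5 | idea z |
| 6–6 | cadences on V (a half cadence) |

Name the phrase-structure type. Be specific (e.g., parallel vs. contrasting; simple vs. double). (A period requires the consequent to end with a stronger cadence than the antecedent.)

The final phrase closes with a half cadence, which is not stronger than the preceding half cadence; the 3 phrases lack an overall antecedent–consequent design and so form a phrase group.

phrase group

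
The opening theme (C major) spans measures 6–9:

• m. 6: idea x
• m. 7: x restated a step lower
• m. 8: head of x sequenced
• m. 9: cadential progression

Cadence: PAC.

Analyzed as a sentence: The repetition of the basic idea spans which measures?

measures 7–7

The presentation of a sentence is the basic idea (m. 6) plus its repetition (m. 7); the repetition of the basic idea is therefore bar 7.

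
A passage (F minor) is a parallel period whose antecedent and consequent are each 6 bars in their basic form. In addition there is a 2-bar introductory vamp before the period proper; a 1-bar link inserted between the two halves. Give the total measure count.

15 measures

Basic parallel period: 6 + 6 = 12 bars.
12 (basic form) + 2 (introduction) + 1 (link) = 15.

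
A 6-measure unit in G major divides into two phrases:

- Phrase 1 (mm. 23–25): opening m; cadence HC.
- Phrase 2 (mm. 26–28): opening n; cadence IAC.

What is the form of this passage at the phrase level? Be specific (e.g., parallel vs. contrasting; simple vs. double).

Phrase 1 ends with a half cadence (weaker) and phrase 2 with an imperfect authentic cadence (stronger): antecedent + consequent = a period.
The two phrases open with different material (m / n), so the period is contrasting.

contrasting period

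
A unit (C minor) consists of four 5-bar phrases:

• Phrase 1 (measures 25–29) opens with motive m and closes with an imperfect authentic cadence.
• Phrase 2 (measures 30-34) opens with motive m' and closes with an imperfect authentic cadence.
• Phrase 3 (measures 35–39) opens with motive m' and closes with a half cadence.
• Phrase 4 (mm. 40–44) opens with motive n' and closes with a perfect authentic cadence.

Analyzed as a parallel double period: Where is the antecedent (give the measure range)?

In a double period the four phrases pair into a large antecedent (phrases 1–2, ending imperfect authentic cadence) and a large consequent (phrases 3–4, ending perfect authentic cadence). The antecedent spans measures 25–34.

measures 25–34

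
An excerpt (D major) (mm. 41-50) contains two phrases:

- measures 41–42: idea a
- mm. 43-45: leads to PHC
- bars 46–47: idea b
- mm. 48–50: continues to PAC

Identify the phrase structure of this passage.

contrasting period

Phrase 1 ends with a Phrygian half cadence (weaker) and phrase 2 with a perfect authentic cadence (stronger): antecedent + consequent = a period.
The two phrases open with different material (a / b), so the period is contrasting.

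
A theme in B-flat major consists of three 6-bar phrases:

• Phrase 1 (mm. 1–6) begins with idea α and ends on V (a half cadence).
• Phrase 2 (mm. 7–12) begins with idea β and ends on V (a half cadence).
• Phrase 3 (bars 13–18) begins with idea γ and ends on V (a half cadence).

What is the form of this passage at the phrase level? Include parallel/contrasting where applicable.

The final phrase closes with a half cadence, which is not stronger than the preceding half cadence; the 3 phrases lack an overall antecedent–consequent design and so form a phrase group.

phrase group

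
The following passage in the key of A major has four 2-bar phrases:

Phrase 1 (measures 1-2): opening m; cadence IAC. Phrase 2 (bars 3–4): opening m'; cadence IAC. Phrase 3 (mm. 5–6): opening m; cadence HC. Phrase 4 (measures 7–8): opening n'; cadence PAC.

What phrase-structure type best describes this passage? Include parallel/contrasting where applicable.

parallel double period

Four phrases in two halves: the first half (mm. 1–4) ends with an imperfect authentic cadence, the second (mm. 5-8) with a perfect authentic cadence — a large antecedent–consequent pair, i.e. a double period.
Phrase 3 begins with the same material as phrase 1, making it parallel.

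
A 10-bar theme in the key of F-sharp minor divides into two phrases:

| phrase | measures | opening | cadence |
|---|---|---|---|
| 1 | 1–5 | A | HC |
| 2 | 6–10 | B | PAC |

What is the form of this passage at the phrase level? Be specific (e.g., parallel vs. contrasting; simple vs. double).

Phrase 1 ends with a half cadence (weaker) and phrase 2 with a perfect authentic cadence (stronger): antecedent + consequent = a period.
The two phrases open with different material (A / B), so the period is contrasting.

contrasting period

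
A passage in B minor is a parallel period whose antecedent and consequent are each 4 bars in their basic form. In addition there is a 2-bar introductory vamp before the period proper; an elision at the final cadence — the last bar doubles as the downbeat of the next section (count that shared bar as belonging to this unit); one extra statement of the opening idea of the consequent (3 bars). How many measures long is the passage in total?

Basic parallel period: 4 + 4 = 8 bars.
8 (basic form) + 2 (introduction) + 3 (extra statement) = 13.
The elision shares a bar with the next section but does not change this unit's count.

13 measures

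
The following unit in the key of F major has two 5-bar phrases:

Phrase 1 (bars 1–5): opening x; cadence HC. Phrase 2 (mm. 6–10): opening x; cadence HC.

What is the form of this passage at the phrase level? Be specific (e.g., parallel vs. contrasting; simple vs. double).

Both phrases have the same opening (x) and the same cadence (half cadence): the second is a restatement, not a consequent, so this is a repeated phrase rather than a period.

repeated phrase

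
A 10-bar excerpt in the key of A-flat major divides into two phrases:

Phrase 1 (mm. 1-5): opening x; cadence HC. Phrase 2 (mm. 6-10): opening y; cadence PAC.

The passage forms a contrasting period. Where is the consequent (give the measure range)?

The antecedent is the phrase ending with the weaker cadence (half cadence, phrase 1) and the consequent the one ending more conclusively (perfect authentic cadence, phrase 2); the consequent is bars 6–10.

measures 6–10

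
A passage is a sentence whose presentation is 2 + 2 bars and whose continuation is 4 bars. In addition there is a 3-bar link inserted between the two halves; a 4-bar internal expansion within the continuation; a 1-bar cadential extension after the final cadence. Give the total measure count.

16 measures

Basic sentence: 2 + 2 + 4 = 8 bars.
8 (basic form) + 3 (link) + 4 (internal expansion) + 1 (cadential extension) = 16.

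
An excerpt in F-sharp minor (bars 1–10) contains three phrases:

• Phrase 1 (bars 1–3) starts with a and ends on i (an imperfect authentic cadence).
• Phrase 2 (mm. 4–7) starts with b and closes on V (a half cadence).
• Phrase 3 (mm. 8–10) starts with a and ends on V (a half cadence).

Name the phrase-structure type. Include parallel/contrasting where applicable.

The final phrase closes with a half cadence, which is not stronger than the preceding half cadence; the 3 phrases lack an overall antecedent–consequent design and so form a phrase group.

phrase group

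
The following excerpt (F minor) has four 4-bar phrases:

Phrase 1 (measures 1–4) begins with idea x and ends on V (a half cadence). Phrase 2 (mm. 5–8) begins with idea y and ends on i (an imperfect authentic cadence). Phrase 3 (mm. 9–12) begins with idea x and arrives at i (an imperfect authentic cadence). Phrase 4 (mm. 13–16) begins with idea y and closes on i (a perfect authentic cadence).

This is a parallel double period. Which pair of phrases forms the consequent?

In a double period the first pair of phrases (ending imperfect authentic cadence) is the large antecedent and the second pair (ending perfect authentic cadence) is the large consequent; the consequent is phrases 3 and 4.

phrases 3 and 4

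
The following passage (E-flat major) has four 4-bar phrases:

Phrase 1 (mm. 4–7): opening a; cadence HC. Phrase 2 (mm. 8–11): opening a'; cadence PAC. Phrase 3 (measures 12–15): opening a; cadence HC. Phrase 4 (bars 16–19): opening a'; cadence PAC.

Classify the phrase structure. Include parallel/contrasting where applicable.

The cadence pattern HC–PAC–HC–PAC is weak–strong twice, and phrases 3–4 restate phrases 1–2: a period heard twice, not a double period (which would end weakly at phrase 2).

repeated period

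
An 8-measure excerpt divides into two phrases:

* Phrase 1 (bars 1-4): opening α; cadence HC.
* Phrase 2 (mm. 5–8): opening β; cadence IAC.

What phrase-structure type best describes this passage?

contrasting period

Phrase 1 ends with a half cadence (weaker) and phrase 2 with an imperfect authentic cadence (stronger): antecedent + consequent = a period.
The two phrases open with different material (α / β), so the period is contrasting.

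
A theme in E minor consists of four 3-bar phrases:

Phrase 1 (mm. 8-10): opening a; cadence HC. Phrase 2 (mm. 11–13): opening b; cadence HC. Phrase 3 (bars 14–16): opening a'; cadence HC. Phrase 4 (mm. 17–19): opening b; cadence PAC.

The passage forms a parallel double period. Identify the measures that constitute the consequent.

In a double period the four phrases pair into a large antecedent (phrases 1–2, ending half cadence) and a large consequent (phrases 3–4, ending perfect authentic cadence). The consequent spans mm. 14–19.

measures 14–19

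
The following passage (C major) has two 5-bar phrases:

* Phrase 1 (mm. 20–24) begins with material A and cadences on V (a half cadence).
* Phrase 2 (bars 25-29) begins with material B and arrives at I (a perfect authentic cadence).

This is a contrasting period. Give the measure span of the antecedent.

The phrase ending with the weaker cadence (half cadence) is the antecedent; the one ending more conclusively (perfect authentic cadence) is the consequent. The antecedent is measures 20–24.

measures 20–24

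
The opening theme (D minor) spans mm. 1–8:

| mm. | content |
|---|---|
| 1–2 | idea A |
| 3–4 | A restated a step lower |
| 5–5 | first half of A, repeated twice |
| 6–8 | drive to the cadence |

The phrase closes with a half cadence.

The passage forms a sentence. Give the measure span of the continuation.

measures 5–8

After the presentation (mm. 1–4), the continuation covers the fragmentation through the cadence: measures 5-8.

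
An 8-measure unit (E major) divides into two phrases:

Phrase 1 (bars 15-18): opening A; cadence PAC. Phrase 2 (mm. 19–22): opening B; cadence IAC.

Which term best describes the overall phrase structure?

The second phrase closes with an imperfect authentic cadence, which is not stronger than the first phrase's perfect authentic cadence; without a weak→strong cadential pair there is no antecedent–consequent relationship, so this is a phrase group rather than a period.

phrase group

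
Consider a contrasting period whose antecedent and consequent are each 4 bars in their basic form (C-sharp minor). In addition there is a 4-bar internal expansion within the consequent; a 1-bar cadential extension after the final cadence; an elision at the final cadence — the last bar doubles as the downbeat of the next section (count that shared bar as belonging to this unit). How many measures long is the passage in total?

Basic contrasting period: 4 + 4 = 8 bars.
8 (basic form) + 4 (internal expansion) + 1 (cadential extension) = 13.
The elision shares a bar with the next section but does not change this unit's count.

13 measures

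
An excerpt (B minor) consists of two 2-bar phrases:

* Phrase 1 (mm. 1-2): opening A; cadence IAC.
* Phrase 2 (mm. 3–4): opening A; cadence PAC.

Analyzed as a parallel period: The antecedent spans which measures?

measures 1–2

The antecedent is the phrase ending with the weaker cadence (imperfect authentic cadence, phrase 1) and the consequent the one ending more conclusively (perfect authentic cadence, phrase 2); the antecedent is mm. 1–2.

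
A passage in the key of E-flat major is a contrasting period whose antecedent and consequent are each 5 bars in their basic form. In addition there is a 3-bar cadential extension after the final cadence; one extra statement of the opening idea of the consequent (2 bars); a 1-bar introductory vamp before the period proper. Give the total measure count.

Basic contrasting period: 5 + 5 = 10 bars.
10 (basic form) + 3 (cadential extension) + 2 (extra statement) + 1 (introduction) = 16.

16 measures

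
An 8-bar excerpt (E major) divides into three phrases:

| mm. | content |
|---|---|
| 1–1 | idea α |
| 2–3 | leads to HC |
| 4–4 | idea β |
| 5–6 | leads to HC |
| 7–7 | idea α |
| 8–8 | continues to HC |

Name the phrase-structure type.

The final phrase closes with a half cadence, which is not stronger than the preceding half cadence; the 3 phrases lack an overall antecedent–consequent design and so form a phrase group.

phrase group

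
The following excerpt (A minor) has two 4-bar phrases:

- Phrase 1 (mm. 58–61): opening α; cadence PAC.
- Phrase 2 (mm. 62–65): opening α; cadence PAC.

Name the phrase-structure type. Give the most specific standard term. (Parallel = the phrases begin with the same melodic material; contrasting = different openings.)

repeated phrase

Both phrases have the same opening (α) and the same cadence (perfect authentic cadence): the second is a restatement, not a consequent, so this is a repeated phrase rather than a period.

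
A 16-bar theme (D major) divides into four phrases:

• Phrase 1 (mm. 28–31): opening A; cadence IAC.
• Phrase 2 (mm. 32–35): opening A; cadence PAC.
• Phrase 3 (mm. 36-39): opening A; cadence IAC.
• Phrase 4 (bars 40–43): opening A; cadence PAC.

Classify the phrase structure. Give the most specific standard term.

The cadence pattern IAC–PAC–IAC–PAC is weak–strong twice, and phrases 3–4 restate phrases 1–2: a period heard twice, not a double period (which would end weakly at phrase 2).

repeated period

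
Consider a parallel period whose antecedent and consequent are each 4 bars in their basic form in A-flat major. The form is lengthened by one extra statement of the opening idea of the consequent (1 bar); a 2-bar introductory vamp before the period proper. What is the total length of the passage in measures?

Basic parallel period: 4 + 4 = 8 bars.
8 (basic form) + 1 (extra statement) + 2 (introduction) = 11.

11 measures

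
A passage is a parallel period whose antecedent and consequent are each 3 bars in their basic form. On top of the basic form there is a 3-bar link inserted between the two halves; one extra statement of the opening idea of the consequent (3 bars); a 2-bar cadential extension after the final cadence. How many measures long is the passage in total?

14 measures

Basic parallel period: 3 + 3 = 6 bars.
6 (basic form) + 3 (link) + 3 (extra statement) + 2 (cadential extension) = 14.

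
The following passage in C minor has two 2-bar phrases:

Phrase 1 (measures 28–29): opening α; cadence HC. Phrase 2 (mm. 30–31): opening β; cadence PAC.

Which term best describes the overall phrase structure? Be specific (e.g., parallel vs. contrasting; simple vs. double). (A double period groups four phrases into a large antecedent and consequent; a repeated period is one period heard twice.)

contrasting period

Phrase 1 ends with a half cadence (weaker) and phrase 2 with a perfect authentic cadence (stronger): antecedent + consequent = a period.
The two phrases open with different material (α / β), so the period is contrasting.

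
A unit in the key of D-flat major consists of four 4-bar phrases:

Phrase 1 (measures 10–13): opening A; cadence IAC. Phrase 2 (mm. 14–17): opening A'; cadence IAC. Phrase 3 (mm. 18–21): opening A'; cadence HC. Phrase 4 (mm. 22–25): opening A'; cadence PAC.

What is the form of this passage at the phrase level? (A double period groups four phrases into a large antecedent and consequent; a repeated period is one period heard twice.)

Four phrases in two halves: the first half (mm. 10–17) ends with an imperfect authentic cadence, the second (measures 18-25) with a perfect authentic cadence — a large antecedent–consequent pair, i.e. a double period.
Phrase 3 begins with the same material as phrase 1, making it parallel.

parallel double period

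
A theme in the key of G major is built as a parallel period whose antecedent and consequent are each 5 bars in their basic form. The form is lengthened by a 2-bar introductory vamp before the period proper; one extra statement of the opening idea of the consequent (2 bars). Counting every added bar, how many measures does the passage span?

Basic parallel period: 5 + 5 = 10 bars.
10 (basic form) + 2 (introduction) + 2 (extra statement) = 14.

14 measures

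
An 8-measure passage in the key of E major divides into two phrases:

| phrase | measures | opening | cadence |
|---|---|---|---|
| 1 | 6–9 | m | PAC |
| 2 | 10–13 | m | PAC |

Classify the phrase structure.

repeated phrase

Both phrases have the same opening (m) and the same cadence (perfect authentic cadence): the second is a restatement, not a consequent, so this is a repeated phrase rather than a period.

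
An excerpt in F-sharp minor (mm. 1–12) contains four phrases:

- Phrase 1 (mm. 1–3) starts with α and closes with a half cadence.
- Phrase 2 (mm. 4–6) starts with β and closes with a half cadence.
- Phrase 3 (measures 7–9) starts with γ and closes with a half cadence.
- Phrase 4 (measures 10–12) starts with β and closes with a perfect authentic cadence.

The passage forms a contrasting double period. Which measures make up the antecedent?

measures 1–6

In a double period the first pair of phrases (ending half cadence) is the large antecedent and the second pair (ending perfect authentic cadence) is the large consequent; the antecedent is measures 1–6.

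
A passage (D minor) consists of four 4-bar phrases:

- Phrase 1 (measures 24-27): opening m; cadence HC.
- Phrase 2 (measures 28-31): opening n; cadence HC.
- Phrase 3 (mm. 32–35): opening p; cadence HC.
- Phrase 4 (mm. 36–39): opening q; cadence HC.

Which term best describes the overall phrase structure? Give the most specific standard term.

Phrase 4 ends with a half cadence, no stronger than phrase 2's half cadence, so the four phrases do not form a double period; nor do phrases 3–4 duplicate 1–2, so it is not a repeated period. With no phrase reaching a conclusive cadence, the passage is a phrase group.

phrase group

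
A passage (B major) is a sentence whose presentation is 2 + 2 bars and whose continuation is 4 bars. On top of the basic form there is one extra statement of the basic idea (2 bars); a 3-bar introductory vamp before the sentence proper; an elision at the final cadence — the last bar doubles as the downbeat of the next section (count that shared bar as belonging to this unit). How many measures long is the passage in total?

Basic sentence: 2 + 2 + 4 = 8 bars.
8 (basic form) + 2 (extra statement) + 3 (introduction) = 13.
The elision shares a bar with the next section but does not change this unit's count.

13 measures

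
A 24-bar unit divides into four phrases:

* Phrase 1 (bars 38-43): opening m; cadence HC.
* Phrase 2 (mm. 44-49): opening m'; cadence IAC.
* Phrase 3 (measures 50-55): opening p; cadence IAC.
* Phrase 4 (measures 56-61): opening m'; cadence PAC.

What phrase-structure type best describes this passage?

contrasting double period

Four phrases in two halves: the first half (mm. 38-49) ends with an imperfect authentic cadence, the second (measures 50–61) with a perfect authentic cadence — a large antecedent–consequent pair, i.e. a double period.
Phrase 3 begins with different material from phrase 1, making it contrasting.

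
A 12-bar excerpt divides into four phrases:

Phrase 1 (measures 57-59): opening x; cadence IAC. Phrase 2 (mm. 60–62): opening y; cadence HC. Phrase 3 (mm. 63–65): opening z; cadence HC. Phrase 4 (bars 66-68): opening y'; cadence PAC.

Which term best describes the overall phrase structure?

Four phrases in two halves: the first half (bars 57-62) ends with a half cadence, the second (mm. 63–68) with a perfect authentic cadence — a large antecedent–consequent pair, i.e. a double period.
Phrase 3 begins with different material from phrase 1, making it contrasting.

contrasting double period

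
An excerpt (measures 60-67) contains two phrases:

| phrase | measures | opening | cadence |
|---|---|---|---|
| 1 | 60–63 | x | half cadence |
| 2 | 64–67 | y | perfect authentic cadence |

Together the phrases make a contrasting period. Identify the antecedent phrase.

The phrase ending with the weaker cadence (half cadence) is the antecedent; the one ending more conclusively (perfect authentic cadence) is the consequent. The antecedent is phrase 1.

phrase 1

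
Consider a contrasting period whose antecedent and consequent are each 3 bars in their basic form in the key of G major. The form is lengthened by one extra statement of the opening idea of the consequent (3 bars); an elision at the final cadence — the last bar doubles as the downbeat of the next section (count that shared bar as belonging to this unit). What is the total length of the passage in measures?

9 measures

Basic contrasting period: 3 + 3 = 6 bars.
6 (basic form) + 3 (extra statement) = 9.
The elision shares a bar with the next section but does not change this unit's count.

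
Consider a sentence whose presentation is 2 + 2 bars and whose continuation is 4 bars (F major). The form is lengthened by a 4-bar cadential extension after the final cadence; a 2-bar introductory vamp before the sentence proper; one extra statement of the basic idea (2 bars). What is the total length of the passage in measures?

16 measures

Basic sentence: 2 + 2 + 4 = 8 bars.
8 (basic form) + 4 (cadential extension) + 2 (introduction) + 2 (extra statement) = 16.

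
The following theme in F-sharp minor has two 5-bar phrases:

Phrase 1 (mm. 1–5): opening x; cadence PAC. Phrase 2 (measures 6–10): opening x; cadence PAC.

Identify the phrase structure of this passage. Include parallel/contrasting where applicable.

Both phrases have the same opening (x) and the same cadence (perfect authentic cadence): the second is a restatement, not a consequent, so this is a repeated phrase rather than a period.

repeated phrase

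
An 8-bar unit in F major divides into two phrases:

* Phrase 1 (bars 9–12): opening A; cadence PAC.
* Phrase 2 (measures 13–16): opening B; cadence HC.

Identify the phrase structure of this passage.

The second phrase closes with a half cadence, which is not stronger than the first phrase's perfect authentic cadence; without a weak→strong cadential pair there is no antecedent–consequent relationship, so this is a phrase group rather than a period.

phrase group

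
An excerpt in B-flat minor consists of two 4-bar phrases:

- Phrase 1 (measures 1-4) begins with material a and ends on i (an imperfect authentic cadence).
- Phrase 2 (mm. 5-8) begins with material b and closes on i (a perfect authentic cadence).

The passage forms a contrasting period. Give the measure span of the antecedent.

measures 1–4

The phrase ending with the weaker cadence (imperfect authentic cadence) is the antecedent; the one ending more conclusively (perfect authentic cadence) is the consequent. The antecedent is measures 1–4.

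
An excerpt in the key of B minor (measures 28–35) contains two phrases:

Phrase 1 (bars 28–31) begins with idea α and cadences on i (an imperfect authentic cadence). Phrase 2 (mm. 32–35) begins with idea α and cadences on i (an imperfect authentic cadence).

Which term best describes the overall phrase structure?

Both phrases have the same opening (α) and the same cadence (imperfect authentic cadence): the second is a restatement, not a consequent, so this is a repeated phrase rather than a period.

repeated phrase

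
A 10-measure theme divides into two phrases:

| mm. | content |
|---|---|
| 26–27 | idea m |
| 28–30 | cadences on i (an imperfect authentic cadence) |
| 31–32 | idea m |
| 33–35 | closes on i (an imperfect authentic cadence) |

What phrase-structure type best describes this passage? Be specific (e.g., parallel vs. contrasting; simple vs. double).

repeated phrase

Both phrases have the same opening (m) and the same cadence (imperfect authentic cadence): the second is a restatement, not a consequent, so this is a repeated phrase rather than a period.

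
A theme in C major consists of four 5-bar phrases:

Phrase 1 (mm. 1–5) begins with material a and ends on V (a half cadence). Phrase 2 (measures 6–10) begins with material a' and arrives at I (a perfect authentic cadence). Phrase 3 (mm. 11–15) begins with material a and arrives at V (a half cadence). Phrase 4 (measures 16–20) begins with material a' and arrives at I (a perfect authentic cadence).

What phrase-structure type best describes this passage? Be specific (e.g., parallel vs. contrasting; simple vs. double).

The cadence pattern HC–PAC–HC–PAC is weak–strong twice, and phrases 3–4 restate phrases 1–2: a period heard twice, not a double period (which would end weakly at phrase 2).

repeated period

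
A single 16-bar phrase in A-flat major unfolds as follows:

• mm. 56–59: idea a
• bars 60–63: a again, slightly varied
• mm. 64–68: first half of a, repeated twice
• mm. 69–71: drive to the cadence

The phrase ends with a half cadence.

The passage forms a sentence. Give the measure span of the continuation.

measures 64–71

After the presentation (mm. 56–63), the continuation covers the fragmentation through the cadence: measures 64–71.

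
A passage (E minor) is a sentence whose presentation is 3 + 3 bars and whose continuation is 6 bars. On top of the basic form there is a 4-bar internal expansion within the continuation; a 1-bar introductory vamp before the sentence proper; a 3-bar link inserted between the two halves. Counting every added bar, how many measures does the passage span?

20 measures

Basic sentence: 3 + 3 + 6 = 12 bars.
12 (basic form) + 4 (internal expansion) + 1 (introduction) + 3 (link) = 20.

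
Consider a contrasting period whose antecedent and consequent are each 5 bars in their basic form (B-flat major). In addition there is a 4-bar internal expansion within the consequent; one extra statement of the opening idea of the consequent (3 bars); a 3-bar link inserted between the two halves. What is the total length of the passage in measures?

Basic contrasting period: 5 + 5 = 10 bars.
10 (basic form) + 4 (internal expansion) + 3 (extra statement) + 3 (link) = 20.

20 measures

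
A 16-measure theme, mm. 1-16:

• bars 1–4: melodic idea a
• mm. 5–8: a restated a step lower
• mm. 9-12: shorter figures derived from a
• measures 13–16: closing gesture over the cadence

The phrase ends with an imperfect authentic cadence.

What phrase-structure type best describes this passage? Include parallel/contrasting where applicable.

sentence

Basic idea (bars 1-4) + its repetition (measures 5-8) form the presentation; fragmentation and cadence (bars 9–16) form the continuation — the 16-bar whole is a sentence.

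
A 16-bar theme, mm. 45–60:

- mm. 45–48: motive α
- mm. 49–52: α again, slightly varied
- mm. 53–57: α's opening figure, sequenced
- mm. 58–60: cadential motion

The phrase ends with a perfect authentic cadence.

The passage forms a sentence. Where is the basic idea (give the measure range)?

measures 45–48

The presentation of a sentence is the basic idea (mm. 45–48) plus its repetition (bars 49–52); the basic idea is therefore mm. 45–48.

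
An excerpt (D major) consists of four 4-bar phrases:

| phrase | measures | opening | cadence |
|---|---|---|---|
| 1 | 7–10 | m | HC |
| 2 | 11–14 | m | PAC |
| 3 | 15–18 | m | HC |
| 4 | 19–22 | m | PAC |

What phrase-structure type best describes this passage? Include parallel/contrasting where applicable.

The cadence pattern HC–PAC–HC–PAC is weak–strong twice, and phrases 3–4 restate phrases 1–2: a period heard twice, not a double period (which would end weakly at phrase 2).

repeated period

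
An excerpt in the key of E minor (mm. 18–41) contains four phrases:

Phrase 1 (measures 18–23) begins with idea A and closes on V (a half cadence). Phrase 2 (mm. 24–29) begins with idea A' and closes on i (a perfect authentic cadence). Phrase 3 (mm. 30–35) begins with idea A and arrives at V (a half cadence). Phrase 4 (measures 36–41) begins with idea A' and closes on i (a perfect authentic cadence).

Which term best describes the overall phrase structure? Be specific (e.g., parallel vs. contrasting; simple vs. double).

repeated period

The cadence pattern HC–PAC–HC–PAC is weak–strong twice, and phrases 3–4 restate phrases 1–2: a period heard twice, not a double period (which would end weakly at phrase 2).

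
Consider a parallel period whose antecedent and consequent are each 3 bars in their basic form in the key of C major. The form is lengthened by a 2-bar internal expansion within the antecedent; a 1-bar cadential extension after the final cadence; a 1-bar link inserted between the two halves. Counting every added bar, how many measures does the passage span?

10 measures

Basic parallel period: 3 + 3 = 6 bars.
6 (basic form) + 2 (internal expansion) + 1 (cadential extension) + 1 (link) = 10.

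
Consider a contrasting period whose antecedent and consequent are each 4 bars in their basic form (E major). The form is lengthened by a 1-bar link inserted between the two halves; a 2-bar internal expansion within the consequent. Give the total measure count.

11 measures

Basic contrasting period: 4 + 4 = 8 bars.
8 (basic form) + 1 (link) + 2 (internal expansion) = 11.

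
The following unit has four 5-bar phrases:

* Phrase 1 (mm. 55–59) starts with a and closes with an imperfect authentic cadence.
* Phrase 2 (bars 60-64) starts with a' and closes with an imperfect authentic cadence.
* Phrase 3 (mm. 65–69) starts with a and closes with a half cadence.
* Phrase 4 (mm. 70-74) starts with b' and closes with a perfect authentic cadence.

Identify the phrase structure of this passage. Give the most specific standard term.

parallel double period

Four phrases in two halves: the first half (bars 55–64) ends with an imperfect authentic cadence, the second (bars 65–74) with a perfect authentic cadence — a large antecedent–consequent pair, i.e. a double period.
Phrase 3 begins with the same material as phrase 1, making it parallel.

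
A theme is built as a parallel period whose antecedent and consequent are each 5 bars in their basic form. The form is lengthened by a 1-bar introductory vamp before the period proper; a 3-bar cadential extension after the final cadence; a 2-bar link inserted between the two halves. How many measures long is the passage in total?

Basic parallel period: 5 + 5 = 10 bars.
10 (basic form) + 1 (introduction) + 3 (cadential extension) + 2 (link) = 16.

16 measures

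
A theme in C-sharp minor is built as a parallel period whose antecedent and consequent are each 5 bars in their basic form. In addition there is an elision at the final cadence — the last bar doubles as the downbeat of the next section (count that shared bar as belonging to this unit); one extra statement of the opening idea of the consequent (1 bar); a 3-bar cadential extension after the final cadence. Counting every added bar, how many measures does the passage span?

14 measures

Basic parallel period: 5 + 5 = 10 bars.
10 (basic form) + 1 (extra statement) + 3 (cadential extension) = 14.
The elision shares a bar with the next section but does not change this unit's count.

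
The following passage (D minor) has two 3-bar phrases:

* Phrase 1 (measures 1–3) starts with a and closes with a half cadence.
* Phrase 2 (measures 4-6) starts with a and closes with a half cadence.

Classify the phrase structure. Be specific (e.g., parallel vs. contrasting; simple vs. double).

repeated phrase

Both phrases have the same opening (a) and the same cadence (half cadence): the second is a restatement, not a consequent, so this is a repeated phrase rather than a period.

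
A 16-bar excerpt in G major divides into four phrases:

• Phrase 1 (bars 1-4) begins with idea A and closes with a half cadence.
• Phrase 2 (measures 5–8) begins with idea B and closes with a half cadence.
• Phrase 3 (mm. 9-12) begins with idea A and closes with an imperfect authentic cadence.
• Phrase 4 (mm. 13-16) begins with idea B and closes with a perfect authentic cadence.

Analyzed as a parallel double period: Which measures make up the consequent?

measures 9–16

In a double period the four phrases pair into a large antecedent (phrases 1–2, ending half cadence) and a large consequent (phrases 3–4, ending perfect authentic cadence). The consequent spans measures 9–16.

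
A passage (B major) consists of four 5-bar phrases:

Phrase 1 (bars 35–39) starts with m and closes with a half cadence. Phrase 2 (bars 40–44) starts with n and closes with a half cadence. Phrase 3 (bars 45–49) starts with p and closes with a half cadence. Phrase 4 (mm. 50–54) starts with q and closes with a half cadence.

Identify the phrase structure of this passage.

Phrase 4 ends with a half cadence, no stronger than phrase 2's half cadence, so the four phrases do not form a double period; nor do phrases 3–4 duplicate 1–2, so it is not a repeated period. With no phrase reaching a conclusive cadence, the passage is a phrase group.

phrase group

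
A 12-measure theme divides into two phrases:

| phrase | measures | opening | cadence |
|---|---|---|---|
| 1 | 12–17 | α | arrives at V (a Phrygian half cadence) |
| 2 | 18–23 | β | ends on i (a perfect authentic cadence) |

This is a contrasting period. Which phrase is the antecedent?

phrase 1

The phrase ending with the weaker cadence (Phrygian half cadence) is the antecedent; the one ending more conclusively (perfect authentic cadence) is the consequent. The antecedent is phrase 1.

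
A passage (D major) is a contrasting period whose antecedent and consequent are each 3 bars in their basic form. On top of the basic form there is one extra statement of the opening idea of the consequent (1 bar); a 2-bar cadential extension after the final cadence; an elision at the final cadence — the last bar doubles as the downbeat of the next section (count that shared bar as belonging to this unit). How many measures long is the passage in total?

Basic contrasting period: 3 + 3 = 6 bars.
6 (basic form) + 1 (extra statement) + 2 (cadential extension) = 9.
The elision shares a bar with the next section but does not change this unit's count.

9 measures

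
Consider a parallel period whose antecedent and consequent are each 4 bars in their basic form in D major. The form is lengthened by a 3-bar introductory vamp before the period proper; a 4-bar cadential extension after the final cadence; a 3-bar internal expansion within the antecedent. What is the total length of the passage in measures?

18 measures

Basic parallel period: 4 + 4 = 8 bars.
8 (basic form) + 3 (introduction) + 4 (cadential extension) + 3 (internal expansion) = 18.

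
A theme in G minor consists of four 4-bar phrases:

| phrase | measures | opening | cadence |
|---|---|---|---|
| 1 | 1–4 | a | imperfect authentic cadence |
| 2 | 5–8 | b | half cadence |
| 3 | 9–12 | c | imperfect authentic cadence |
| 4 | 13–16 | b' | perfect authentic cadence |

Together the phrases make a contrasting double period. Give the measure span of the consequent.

measures 9–16

In a double period the first pair of phrases (ending half cadence) is the large antecedent and the second pair (ending perfect authentic cadence) is the large consequent; the consequent is measures 9–16.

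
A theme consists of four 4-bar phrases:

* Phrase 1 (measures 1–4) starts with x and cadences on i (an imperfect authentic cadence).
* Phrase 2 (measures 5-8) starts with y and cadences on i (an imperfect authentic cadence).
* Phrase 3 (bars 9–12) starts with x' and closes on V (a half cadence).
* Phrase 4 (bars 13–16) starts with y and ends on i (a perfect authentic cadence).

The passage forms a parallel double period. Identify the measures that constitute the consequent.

measures 9–16

In a double period the four phrases pair into a large antecedent (phrases 1–2, ending imperfect authentic cadence) and a large consequent (phrases 3–4, ending perfect authentic cadence). The consequent spans mm. 9–16.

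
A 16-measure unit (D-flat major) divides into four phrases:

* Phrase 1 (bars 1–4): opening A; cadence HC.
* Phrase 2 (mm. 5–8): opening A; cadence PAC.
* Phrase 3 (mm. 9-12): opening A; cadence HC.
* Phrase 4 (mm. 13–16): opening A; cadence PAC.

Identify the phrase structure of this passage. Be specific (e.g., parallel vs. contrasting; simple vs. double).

The cadence pattern HC–PAC–HC–PAC is weak–strong twice, and phrases 3–4 restate phrases 1–2: a period heard twice, not a double period (which would end weakly at phrase 2).

repeated period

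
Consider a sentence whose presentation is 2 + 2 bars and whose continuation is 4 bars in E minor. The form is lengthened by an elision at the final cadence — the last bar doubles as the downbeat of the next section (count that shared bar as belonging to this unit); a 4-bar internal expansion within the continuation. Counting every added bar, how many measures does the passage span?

Basic sentence: 2 + 2 + 4 = 8 bars.
8 (basic form) + 4 (internal expansion) = 12.
The elision shares a bar with the next section but does not change this unit's count.

12 measures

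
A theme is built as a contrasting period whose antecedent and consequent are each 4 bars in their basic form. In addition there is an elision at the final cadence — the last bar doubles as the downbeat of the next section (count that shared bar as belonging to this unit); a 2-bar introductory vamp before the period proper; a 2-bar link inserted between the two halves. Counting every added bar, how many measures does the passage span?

12 measures

Basic contrasting period: 4 + 4 = 8 bars.
8 (basic form) + 2 (introduction) + 2 (link) = 12.
The elision shares a bar with the next section but does not change this unit's count.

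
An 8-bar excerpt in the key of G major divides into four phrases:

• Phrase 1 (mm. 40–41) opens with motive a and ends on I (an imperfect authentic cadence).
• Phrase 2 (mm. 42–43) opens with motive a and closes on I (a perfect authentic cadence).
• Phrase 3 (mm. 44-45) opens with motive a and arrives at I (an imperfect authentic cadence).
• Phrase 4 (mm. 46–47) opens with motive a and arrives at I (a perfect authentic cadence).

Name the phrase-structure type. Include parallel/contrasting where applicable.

repeated period

The cadence pattern IAC–PAC–IAC–PAC is weak–strong twice, and phrases 3–4 restate phrases 1–2: a period heard twice, not a double period (which would end weakly at phrase 2).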